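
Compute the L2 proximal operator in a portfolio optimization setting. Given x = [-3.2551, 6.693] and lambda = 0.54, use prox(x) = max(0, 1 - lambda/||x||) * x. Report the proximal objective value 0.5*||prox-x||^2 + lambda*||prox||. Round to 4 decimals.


Step 1: Compute ||x||.
||x|| = 7.4426
Step 2: Compute scaling factor.
scale = max(0, 1 - 0.54/7.4426) = 0.9274
Step 3: prox(x) = [-3.0189, 6.2074]
||prox(x)|| = 6.9026
Step 4: Proximal objective.
0.5*||prox-x||^2 = 0.1458
lambda*||prox|| = 3.7274
Total = 3.8732


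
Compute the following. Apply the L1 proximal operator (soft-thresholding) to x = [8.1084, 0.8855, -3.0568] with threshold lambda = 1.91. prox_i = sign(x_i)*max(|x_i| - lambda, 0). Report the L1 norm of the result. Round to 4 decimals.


Soft-thresholding with lambda = 1.91:
prox(8.1084) = sign(8.1084)*max(|8.1084| - 1.91, 0) = 6.1984
prox(0.8855) = sign(0.8855)*max(|0.8855| - 1.91, 0) = 0.0
prox(-3.0568) = sign(-3.0568)*max(|-3.0568| - 1.91, 0) = -1.1468
prox(x) = [6.1984, 0.0, -1.1468]
||prox(x)||_1 = 6.1984 + 0.0 + 1.1468 = 7.3452


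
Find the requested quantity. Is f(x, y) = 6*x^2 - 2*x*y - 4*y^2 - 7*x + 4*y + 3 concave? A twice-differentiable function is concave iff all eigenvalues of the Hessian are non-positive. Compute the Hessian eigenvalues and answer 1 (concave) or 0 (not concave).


The Hessian of f(x,y) = 6*x^2 - 2*x*y - 4*y^2 - 7*x + 4*y + 3 is:
H = [[12, -2], [-2, -8]]
Trace = 12 - 8 = 4
Determinant = 12*-8 - (-2)^2 = -100
Discriminant = (4)^2 - 4*-100 = 416.0
Eigenvalues: lambda_1 = -8.198, lambda_2 = 12.198
The function is not concave.

0


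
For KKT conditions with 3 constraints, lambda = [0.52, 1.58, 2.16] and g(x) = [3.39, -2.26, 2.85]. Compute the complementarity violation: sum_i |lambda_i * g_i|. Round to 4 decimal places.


KKT complementary slackness check:
lambda_1 * g_1 = 0.52 * 3.39 = 1.7628
lambda_2 * g_2 = 1.58 * -2.26 = -3.5708
lambda_3 * g_3 = 2.16 * 2.85 = 6.156
Total violation = 1.7628 + 3.5708 + 6.156 = 11.4896


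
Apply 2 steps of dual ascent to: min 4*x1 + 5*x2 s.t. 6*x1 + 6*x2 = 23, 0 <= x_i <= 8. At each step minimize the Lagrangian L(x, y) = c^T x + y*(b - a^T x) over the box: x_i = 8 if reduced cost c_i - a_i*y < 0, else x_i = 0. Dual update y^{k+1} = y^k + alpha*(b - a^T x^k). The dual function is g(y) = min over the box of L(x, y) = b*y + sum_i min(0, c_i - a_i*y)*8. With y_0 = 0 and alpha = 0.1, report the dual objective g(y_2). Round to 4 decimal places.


Dual ascent for LP: min 4*x1 + 5*x2, 6*x1 + 6*x2 = 23, 0 <= x_i <= 8
Step 1: y^k = 0.0, reduced costs: (4.0, 5.0)
  x^k = (0.0, 0.0), subgradient = b - a^T x = 23.0
  y^{k+1} = 0.0 + 0.1*23.0 = 2.3
Step 2: y^k = 2.3, reduced costs: (-9.8, -8.8)
  x^k = (8.0, 8.0), subgradient = b - a^T x = -73.0
  y^{k+1} = 2.3 + 0.1*-73.0 = -5.0
Dual objective at y_2 = -5.0: reduced costs (34.0, 35.0), box minimizer x = (0.0, 0.0)
g(y_2) = b*y + (c1 - a1*y)*x1 + (c2 - a2*y)*x2 = 23*(-5.0) + 34.0*0.0 + 35.0*0.0 = -115.0 + 0.0 + 0.0 = -115.0


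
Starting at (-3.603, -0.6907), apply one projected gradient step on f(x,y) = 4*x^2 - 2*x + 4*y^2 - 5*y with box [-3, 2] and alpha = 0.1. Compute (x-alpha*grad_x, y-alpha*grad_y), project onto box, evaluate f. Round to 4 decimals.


Step 1: Compute gradient at (-3.603, -0.6907).
grad_x = 2*4*-3.603 - 2 = -30.824
grad_y = 2*4*-0.6907 - 5 = -10.5256
Step 2: Gradient step.
x_raw = -3.603 - 0.1*-30.824 = -0.5206
y_raw = -0.6907 - 0.1*-10.5256 = 0.3619
Step 3: Project onto [-3, 2].
x_proj = clip(-0.5206) = -0.5206
y_proj = clip(0.3619) = 0.3619
Step 4: Evaluate f.
f(-0.5206, 0.3619) = 0.8398


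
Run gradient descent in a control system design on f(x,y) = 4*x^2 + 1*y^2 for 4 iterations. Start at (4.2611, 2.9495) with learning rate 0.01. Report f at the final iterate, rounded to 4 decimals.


Gradient descent on f(x,y) = 4*x^2 + 1*y^2.
Starting point: (4.2611, 2.9495), alpha = 0.01
Step 1: grad_x = 2*4*4.2611 = 34.0888, grad_y = 2*1*2.9495 = 5.899
  x_1 = 4.2611 - 0.01*34.0888 = 3.9202
  y_1 = 2.9495 - 0.01*5.899 = 2.8905
Step 2: grad_x = 2*4*3.9202 = 31.3617, grad_y = 2*1*2.8905 = 5.781
  x_2 = 3.9202 - 0.01*31.3617 = 3.6066
  y_2 = 2.8905 - 0.01*5.781 = 2.8327
Step 3: grad_x = 2*4*3.6066 = 28.8528, grad_y = 2*1*2.8327 = 5.6654
  x_3 = 3.6066 - 0.01*28.8528 = 3.3181
  y_3 = 2.8327 - 0.01*5.6654 = 2.776
Step 4: grad_x = 2*4*3.3181 = 26.5445, grad_y = 2*1*2.776 = 5.5521
  x_4 = 3.3181 - 0.01*26.5445 = 3.0526
  y_4 = 2.776 - 0.01*5.5521 = 2.7205
f(3.0526, 2.7205) = 4*3.0526^2 + 1*2.7205^2 = 44.6753


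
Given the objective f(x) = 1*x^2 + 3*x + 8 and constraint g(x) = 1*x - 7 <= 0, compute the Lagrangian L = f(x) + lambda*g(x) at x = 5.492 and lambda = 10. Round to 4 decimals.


Step 1: Evaluate f(x).
f(5.492) = 1*5.492^2 + 3*5.492 + 8 = 54.6381
Step 2: Evaluate g(x).
g(5.492) = 1*5.492 - 7 = -1.508
Step 3: Compute Lagrangian.
L = 54.6381 + 10*-1.508 = 39.5581


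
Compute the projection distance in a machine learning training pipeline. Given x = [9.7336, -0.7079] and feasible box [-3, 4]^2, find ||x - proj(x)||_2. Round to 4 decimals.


Project each component onto [-3, 4].
clip(9.7336) = 4.0, clip(-0.7079) = -0.7079
Projection = [4.0, -0.7079]
Squared diffs: [32.8742, 0.0]
Distance = sqrt(32.8742) = 5.7336


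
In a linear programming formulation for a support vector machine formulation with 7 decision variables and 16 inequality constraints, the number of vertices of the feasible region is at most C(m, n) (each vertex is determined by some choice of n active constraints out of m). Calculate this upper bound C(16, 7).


Each vertex corresponds to some choice of n active constraints out of m, so the number of vertices is at most C(m, n) = m! / (n!(m-n)!).
m = 16, n = 7
Numerator: 16 * 15 * 14 * 13 * 12 * 11 * 10
Denominator: 7! = 5040
C(16, 7) = 11440


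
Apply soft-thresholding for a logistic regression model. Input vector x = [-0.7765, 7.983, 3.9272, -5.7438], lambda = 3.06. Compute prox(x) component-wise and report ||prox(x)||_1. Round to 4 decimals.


Soft-thresholding with lambda = 3.06:
prox(-0.7765) = sign(-0.7765)*max(|-0.7765| - 3.06, 0) = 0.0
prox(7.983) = sign(7.983)*max(|7.983| - 3.06, 0) = 4.923
prox(3.9272) = sign(3.9272)*max(|3.9272| - 3.06, 0) = 0.8672
prox(-5.7438) = sign(-5.7438)*max(|-5.7438| - 3.06, 0) = -2.6838
prox(x) = [0.0, 4.923, 0.8672, -2.6838]
||prox(x)||_1 = 0.0 + 4.923 + 0.8672 + 2.6838 = 8.474


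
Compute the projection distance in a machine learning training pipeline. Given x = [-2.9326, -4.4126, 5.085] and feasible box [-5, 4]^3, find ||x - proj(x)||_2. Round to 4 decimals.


Project each component onto [-5, 4].
clip(-2.9326) = -2.9326, clip(-4.4126) = -4.4126, clip(5.085) = 4.0
Projection = [-2.9326, -4.4126, 4.0]
Squared diffs: [0.0, 0.0, 1.1772]
Distance = sqrt(1.1772) = 1.085


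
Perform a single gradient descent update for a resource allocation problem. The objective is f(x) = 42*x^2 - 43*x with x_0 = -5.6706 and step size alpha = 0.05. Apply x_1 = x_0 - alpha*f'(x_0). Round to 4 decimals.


We compute the gradient at x_0 and apply the update.
f'(x) = 84*x - 43
f'(-5.6706) = 84*-5.6706 - 43 = -519.3304
x_1 = -5.6706 - 0.05*-519.3304 = 20.2959


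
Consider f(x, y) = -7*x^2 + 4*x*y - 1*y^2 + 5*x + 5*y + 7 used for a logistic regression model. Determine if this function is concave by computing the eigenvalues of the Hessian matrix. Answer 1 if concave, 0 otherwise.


The Hessian of f(x,y) = -7*x^2 + 4*x*y - 1*y^2 + 5*x + 5*y + 7 is:
H = [[-14, 4], [4, -2]]
Trace = -14 - 2 = -16
Determinant = -14*-2 - (4)^2 = 12
Discriminant = (-16)^2 - 4*12 = 208.0
Eigenvalues: lambda_1 = -15.2111, lambda_2 = -0.7889
The function is concave.

1


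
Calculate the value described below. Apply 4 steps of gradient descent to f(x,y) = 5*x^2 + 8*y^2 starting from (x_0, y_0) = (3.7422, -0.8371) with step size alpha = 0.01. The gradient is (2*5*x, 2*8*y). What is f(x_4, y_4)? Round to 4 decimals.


Gradient descent on f(x,y) = 5*x^2 + 8*y^2.
Starting point: (3.7422, -0.8371), alpha = 0.01
Step 1: grad_x = 2*5*3.7422 = 37.422, grad_y = 2*8*-0.8371 = -13.3936
  x_1 = 3.7422 - 0.01*37.422 = 3.368
  y_1 = -0.8371 - 0.01*-13.3936 = -0.7032
Step 2: grad_x = 2*5*3.368 = 33.6798, grad_y = 2*8*-0.7032 = -11.2506
  x_2 = 3.368 - 0.01*33.6798 = 3.0312
  y_2 = -0.7032 - 0.01*-11.2506 = -0.5907
Step 3: grad_x = 2*5*3.0312 = 30.3118, grad_y = 2*8*-0.5907 = -9.4505
  x_3 = 3.0312 - 0.01*30.3118 = 2.7281
  y_3 = -0.5907 - 0.01*-9.4505 = -0.4962
Step 4: grad_x = 2*5*2.7281 = 27.2806, grad_y = 2*8*-0.4962 = -7.9384
  x_4 = 2.7281 - 0.01*27.2806 = 2.4553
  y_4 = -0.4962 - 0.01*-7.9384 = -0.4168
f(2.4553, -0.4168) = 5*2.4553^2 + 8*(-0.4168)^2 = 31.531


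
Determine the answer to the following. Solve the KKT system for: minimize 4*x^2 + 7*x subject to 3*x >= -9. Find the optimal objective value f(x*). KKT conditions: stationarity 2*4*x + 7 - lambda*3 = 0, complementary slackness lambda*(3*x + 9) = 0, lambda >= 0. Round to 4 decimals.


Step 1: Try lambda = 0 (constraint inactive).
Stationarity: 2*4*x + 7 = 0
x* = -7/(2*4) = -0.875
Check constraint: 3*-0.875 = -2.625 >= -9 -- satisfied.
Step 2: Compute optimal value.
f(x*) = 4*(-0.875)^2 + 7*(-0.875) = -3.0625


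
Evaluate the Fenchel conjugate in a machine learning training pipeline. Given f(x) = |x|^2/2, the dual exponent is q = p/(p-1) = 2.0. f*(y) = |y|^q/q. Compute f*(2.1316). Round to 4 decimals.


The conjugate exponent q satisfies 1/p + 1/q = 1.
p = 2, so q = 2/(2 - 1) = 2.0
|y|^q = 2.1316^2.0 = 4.5437
f*(2.1316) = 4.5437 / 2.0 = 2.2719


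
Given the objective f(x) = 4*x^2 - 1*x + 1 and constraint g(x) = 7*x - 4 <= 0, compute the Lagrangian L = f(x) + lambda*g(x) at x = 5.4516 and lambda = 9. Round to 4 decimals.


Step 1: Evaluate f(x).
f(5.4516) = 4*5.4516^2 - 1*5.4516 + 1 = 114.4282
Step 2: Evaluate g(x).
g(5.4516) = 7*5.4516 - 4 = 34.1612
Step 3: Compute Lagrangian.
L = 114.4282 + 9*34.1612 = 421.879


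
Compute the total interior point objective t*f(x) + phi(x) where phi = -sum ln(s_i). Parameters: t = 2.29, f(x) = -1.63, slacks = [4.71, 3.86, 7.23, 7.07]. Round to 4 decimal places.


Step 1: Compute log-barrier.
ln values: [1.5497, 1.3507, 1.9782, 1.9559]
phi = -(1.5497 + 1.3507 + 1.9782 + 1.9559) = -6.8345
Step 2: Compute augmented objective.
t*f(x) = 2.29*-1.63 = -3.7327
Total = -3.7327 - 6.8345 = -10.5672


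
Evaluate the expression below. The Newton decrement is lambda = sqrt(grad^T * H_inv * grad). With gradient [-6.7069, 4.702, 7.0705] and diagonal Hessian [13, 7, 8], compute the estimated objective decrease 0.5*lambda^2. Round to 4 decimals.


Step 1: H is diagonal, so H^(-1) * g = [-0.5159, 0.6717, 0.8838].
Step 2: g^T H^(-1) g = sum_i g_i^2 / H_ii
  = (-6.7069)^2/13 + (4.702)^2/7 + (7.0705)^2/8
  = 3.4602 + 3.1584 + 6.249 = 12.8676
Step 3: Objective decrease = 0.5 * g^T H^(-1) g = 6.4338


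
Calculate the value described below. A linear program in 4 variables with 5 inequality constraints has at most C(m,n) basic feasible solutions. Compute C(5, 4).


Each vertex corresponds to some choice of n active constraints out of m, so the number of vertices is at most C(m, n) = m! / (n!(m-n)!).
m = 5, n = 4
Numerator: 5 * 4 * 3 * 2
Denominator: 4! = 24
C(5, 4) = 5


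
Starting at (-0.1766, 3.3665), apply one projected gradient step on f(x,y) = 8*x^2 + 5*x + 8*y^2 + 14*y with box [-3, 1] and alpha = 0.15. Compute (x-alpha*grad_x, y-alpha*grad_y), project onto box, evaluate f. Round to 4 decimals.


Step 1: Compute gradient at (-0.1766, 3.3665).
grad_x = 2*8*-0.1766 + 5 = 2.1744
grad_y = 2*8*3.3665 + 14 = 67.864
Step 2: Gradient step.
x_raw = -0.1766 - 0.15*2.1744 = -0.5028
y_raw = 3.3665 - 0.15*67.864 = -6.8131
Step 3: Project onto [-3, 1].
x_proj = clip(-0.5028) = -0.5028
y_proj = clip(-6.8131) = -3.0
Step 4: Evaluate f.
f(-0.5028, -3.0) = 29.5083


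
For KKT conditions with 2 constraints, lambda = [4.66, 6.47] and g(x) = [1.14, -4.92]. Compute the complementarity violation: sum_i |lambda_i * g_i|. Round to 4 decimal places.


KKT complementary slackness check:
lambda_1 * g_1 = 4.66 * 1.14 = 5.3124
lambda_2 * g_2 = 6.47 * -4.92 = -31.8324
Total violation = 5.3124 + 31.8324 = 37.1448


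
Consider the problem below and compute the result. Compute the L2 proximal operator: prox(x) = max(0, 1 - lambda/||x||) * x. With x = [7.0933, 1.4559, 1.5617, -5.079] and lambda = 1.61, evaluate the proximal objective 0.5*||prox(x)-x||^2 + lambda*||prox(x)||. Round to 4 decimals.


Step 1: Compute ||x||.
||x|| = 8.9816
Step 2: Compute scaling factor.
scale = max(0, 1 - 1.61/8.9816) = 0.8207
Step 3: prox(x) = [5.8218, 1.1949, 1.2818, -4.1686]
||prox(x)|| = 7.3716
Step 4: Proximal objective.
0.5*||prox-x||^2 = 1.2961
lambda*||prox|| = 11.8683
Total = 13.1644


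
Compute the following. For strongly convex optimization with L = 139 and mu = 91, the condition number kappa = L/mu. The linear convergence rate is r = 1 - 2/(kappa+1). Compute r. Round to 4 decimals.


Step 1: Compute the condition number.
kappa = L/mu = 139/91 = 1.5275
Step 2: Compute the convergence rate.
r = 1 - 2/(kappa + 1) = 1 - 2*mu/(L + mu) = (L - mu)/(L + mu) = 48/230 = 0.2087


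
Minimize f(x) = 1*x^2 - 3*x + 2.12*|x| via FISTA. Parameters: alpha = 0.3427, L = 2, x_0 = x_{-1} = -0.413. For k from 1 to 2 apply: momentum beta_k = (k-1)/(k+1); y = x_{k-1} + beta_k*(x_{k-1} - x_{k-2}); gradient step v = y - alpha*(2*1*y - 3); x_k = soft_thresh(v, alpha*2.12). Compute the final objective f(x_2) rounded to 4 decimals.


FISTA on f(x) = 1*x^2 - 3*x + 2.12*|x|
L = 2, alpha = 0.3427
Iteration 1: beta = 0.0, y = -0.413 + 0.0*(-0.413 + 0.413) = -0.413
  grad(y) = -3.826, v = y - alpha*grad = 0.8982
  prox(v) = soft_thresh(0.8982, 0.7265) = 0.1716
Iteration 2: beta = 0.3333, y = 0.1716 + 0.3333*(0.1716 + 0.413) = 0.3665
  grad(y) = -2.2669, v = y - alpha*grad = 1.1434
  prox(v) = soft_thresh(1.1434, 0.7265) = 0.4169
f(x_2) = 1*0.4169^2 - 3*0.4169 + 2.12*|0.4169| = -0.1931


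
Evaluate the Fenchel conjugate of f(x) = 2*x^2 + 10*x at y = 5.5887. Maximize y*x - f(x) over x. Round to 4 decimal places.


f*(y) = sup_x {y*x - a*x^2 - b*x} = sup_x {(y-b)*x - a*x^2}
FOC: (y - b) - 2a*x = 0 => x* = (y - b)/(2a)
x* = (5.5887 - 10)/(2*2) = -1.1028
f*(5.5887) = (y-b)^2/(4a) = (5.5887 - 10)^2/(4*2)
= 19.4596/8 = 2.4324


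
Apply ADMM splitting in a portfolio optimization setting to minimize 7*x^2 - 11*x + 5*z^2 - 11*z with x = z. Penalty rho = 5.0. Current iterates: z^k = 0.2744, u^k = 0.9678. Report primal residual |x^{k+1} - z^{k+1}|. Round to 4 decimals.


ADMM iteration with rho = 5.0, z^k = 0.2744, u^k = 0.9678
Step 1: x-update.
Minimize 7*x^2 - 11*x + (5.0/2)*(x - 0.2744 + 0.9678)^2
FOC: (2*7 + 5.0)*x = 11 + 5.0*(0.2744 - 0.9678)
x^{k+1} = 0.3965
Step 2: z-update.
Minimize 5*z^2 - 11*z + (5.0/2)*(0.3965 - z + 0.9678)^2
FOC: (2*5 + 5.0)*z = 11 + 5.0*(0.3965 + 0.9678)
z^{k+1} = 1.1881
Step 3: u-update.
u^{k+1} = 0.9678 + 0.3965 - 1.1881 = 0.1762
Step 4: Primal residual = |0.3965 - 1.1881| = 0.7916


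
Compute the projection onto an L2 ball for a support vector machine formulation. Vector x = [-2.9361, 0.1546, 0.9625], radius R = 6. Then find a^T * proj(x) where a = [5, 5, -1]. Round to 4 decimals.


Step 1: Compute ||x|| (intermediates to 6 decimals).
||x|| = sqrt((-2.9361)^2 + 0.1546^2 + 0.9625^2) = 3.093702
Step 2: Project.
Since ||x|| <= R, proj = x (no scaling needed).
proj(x) = [-2.9361, 0.1546, 0.9625]
Step 3: Dot product.
a^T * proj(x) = 5*(-2.9361) + 5*0.1546 - 1*0.9625 = -14.87


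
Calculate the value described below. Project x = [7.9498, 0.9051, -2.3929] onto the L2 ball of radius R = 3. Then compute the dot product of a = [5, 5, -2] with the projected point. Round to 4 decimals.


Step 1: Compute ||x|| (intermediates to 6 decimals).
||x|| = sqrt(7.9498^2 + 0.9051^2 + (-2.3929)^2) = 8.351317
Step 2: Project.
Since ||x|| > R, scale = R/||x|| = 3/8.351317 = 0.359225, proj(x) = scale * x
proj(x) = [2.855767, 0.325135, -0.85959]
Step 3: Dot product.
a^T * proj(x) = 5*2.855767 + 5*0.325135 - 2*(-0.85959) = 17.6237


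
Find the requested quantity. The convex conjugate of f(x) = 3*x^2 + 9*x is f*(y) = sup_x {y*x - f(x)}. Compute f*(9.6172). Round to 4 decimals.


f*(y) = sup_x {y*x - a*x^2 - b*x} = sup_x {(y-b)*x - a*x^2}
FOC: (y - b) - 2a*x = 0 => x* = (y - b)/(2a)
x* = (9.6172 - 9)/(2*3) = 0.1029
f*(9.6172) = (y-b)^2/(4a) = (9.6172 - 9)^2/(4*3)
= 0.3809/12 = 0.0317


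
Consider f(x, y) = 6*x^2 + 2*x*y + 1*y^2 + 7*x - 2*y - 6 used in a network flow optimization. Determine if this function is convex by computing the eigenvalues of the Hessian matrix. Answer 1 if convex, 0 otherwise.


The Hessian of f(x,y) = 6*x^2 + 2*x*y + 1*y^2 + 7*x - 2*y - 6 is:
H = [[12, 2], [2, 2]]
Trace = 12 + 2 = 14
Determinant = 12*2 - (2)^2 = 20
Discriminant = (14)^2 - 4*20 = 116.0
Eigenvalues: lambda_1 = 1.6148, lambda_2 = 12.3852
The function is convex.

1


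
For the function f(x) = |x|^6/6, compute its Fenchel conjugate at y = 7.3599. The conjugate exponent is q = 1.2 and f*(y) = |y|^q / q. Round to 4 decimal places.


The conjugate exponent q satisfies 1/p + 1/q = 1.
p = 6, so q = 6/(6 - 1) = 1.2
|y|^q = 7.3599^1.2 = 10.971
f*(7.3599) = 10.971 / 1.2 = 9.1425


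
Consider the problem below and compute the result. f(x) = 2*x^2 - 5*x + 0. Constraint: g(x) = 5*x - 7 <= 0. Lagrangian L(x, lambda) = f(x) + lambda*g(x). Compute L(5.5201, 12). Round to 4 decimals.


Step 1: Evaluate f(x).
f(5.5201) = 2*5.5201^2 - 5*5.5201 + 0 = 33.3425
Step 2: Evaluate g(x).
g(5.5201) = 5*5.5201 - 7 = 20.6005
Step 3: Compute Lagrangian.
L = 33.3425 + 12*20.6005 = 280.5485


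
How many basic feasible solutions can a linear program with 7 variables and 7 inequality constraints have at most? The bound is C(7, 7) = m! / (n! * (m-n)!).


Each vertex corresponds to some choice of n active constraints out of m, so the number of vertices is at most C(m, n) = m! / (n!(m-n)!).
m = 7, n = 7
Numerator: 7 * 6 * 5 * 4 * 3 * 2 * 1
Denominator: 7! = 5040
C(7, 7) = 1


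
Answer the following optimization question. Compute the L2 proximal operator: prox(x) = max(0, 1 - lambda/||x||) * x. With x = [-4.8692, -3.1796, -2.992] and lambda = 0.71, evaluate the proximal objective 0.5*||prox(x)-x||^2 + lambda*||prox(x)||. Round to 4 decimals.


Step 1: Compute ||x||.
||x|| = 6.54
Step 2: Compute scaling factor.
scale = max(0, 1 - 0.71/6.54) = 0.8914
Step 3: prox(x) = [-4.3406, -2.8344, -2.6672]
||prox(x)|| = 5.83
Step 4: Proximal objective.
0.5*||prox-x||^2 = 0.2521
lambda*||prox|| = 4.1393
Total = 4.3913


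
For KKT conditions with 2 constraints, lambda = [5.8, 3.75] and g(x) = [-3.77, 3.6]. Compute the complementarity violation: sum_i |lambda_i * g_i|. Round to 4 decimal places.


KKT complementary slackness check:
lambda_1 * g_1 = 5.8 * -3.77 = -21.866
lambda_2 * g_2 = 3.75 * 3.6 = 13.5
Total violation = 21.866 + 13.5 = 35.366


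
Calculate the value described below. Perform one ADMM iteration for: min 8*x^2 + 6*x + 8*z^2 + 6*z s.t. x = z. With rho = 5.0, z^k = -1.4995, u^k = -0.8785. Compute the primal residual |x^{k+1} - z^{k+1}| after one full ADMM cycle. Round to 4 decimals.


ADMM iteration with rho = 5.0, z^k = -1.4995, u^k = -0.8785
Step 1: x-update.
Minimize 8*x^2 + 6*x + (5.0/2)*(x + 1.4995 - 0.8785)^2
FOC: (2*8 + 5.0)*x = -6 + 5.0*(-1.4995 + 0.8785)
x^{k+1} = -0.4336
Step 2: z-update.
Minimize 8*z^2 + 6*z + (5.0/2)*(-0.4336 - z - 0.8785)^2
FOC: (2*8 + 5.0)*z = -6 + 5.0*(-0.4336 - 0.8785)
z^{k+1} = -0.5981
Step 3: u-update.
u^{k+1} = -0.8785 - 0.4336 + 0.5981 = -0.714
Step 4: Primal residual = |-0.4336 + 0.5981| = 0.1645


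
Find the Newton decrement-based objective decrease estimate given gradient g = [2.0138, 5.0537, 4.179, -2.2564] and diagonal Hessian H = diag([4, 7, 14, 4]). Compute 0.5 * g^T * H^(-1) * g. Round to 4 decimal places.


Step 1: H is diagonal, so H^(-1) * g = [0.5035, 0.722, 0.2985, -0.5641].
Step 2: g^T H^(-1) g = sum_i g_i^2 / H_ii
  = (2.0138)^2/4 + (5.0537)^2/7 + (4.179)^2/14 + (-2.2564)^2/4
  = 1.0138 + 3.6486 + 1.2474 + 1.2728 = 7.1827
Step 3: Objective decrease = 0.5 * g^T H^(-1) g = 3.5913


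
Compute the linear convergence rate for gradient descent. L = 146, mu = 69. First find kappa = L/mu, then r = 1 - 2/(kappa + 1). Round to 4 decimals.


Step 1: Compute the condition number.
kappa = L/mu = 146/69 = 2.1159
Step 2: Compute the convergence rate.
r = 1 - 2/(kappa + 1) = 1 - 2*mu/(L + mu) = (L - mu)/(L + mu) = 77/215 = 0.3581


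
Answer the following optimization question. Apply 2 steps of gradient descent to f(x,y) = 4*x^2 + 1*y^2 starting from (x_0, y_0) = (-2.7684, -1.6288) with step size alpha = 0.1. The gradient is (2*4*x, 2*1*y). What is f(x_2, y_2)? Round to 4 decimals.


Gradient descent on f(x,y) = 4*x^2 + 1*y^2.
Starting point: (-2.7684, -1.6288), alpha = 0.1
Step 1: grad_x = 2*4*-2.7684 = -22.1472, grad_y = 2*1*-1.6288 = -3.2576
  x_1 = -2.7684 - 0.1*-22.1472 = -0.5537
  y_1 = -1.6288 - 0.1*-3.2576 = -1.303
Step 2: grad_x = 2*4*-0.5537 = -4.4294, grad_y = 2*1*-1.303 = -2.6061
  x_2 = -0.5537 - 0.1*-4.4294 = -0.1107
  y_2 = -1.303 - 0.1*-2.6061 = -1.0424
f(-0.1107, -1.0424) = 4*(-0.1107)^2 + 1*(-1.0424)^2 = 1.1357


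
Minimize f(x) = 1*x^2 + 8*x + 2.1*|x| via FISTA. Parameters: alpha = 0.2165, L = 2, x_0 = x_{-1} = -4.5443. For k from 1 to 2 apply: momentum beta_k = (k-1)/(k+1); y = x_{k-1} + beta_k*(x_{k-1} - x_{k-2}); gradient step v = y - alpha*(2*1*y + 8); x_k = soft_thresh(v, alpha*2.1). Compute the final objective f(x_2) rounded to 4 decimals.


FISTA on f(x) = 1*x^2 + 8*x + 2.1*|x|
L = 2, alpha = 0.2165
Iteration 1: beta = 0.0, y = -4.5443 + 0.0*(-4.5443 + 4.5443) = -4.5443
  grad(y) = -1.0886, v = y - alpha*grad = -4.3086
  prox(v) = soft_thresh(-4.3086, 0.4547) = -3.854
Iteration 2: beta = 0.3333, y = -3.854 + 0.3333*(-3.854 + 4.5443) = -3.6239
  grad(y) = 0.7523, v = y - alpha*grad = -3.7867
  prox(v) = soft_thresh(-3.7867, 0.4547) = -3.3321
f(x_2) = 1*(-3.3321)^2 + 8*(-3.3321) + 2.1*|-3.3321| = -8.5565


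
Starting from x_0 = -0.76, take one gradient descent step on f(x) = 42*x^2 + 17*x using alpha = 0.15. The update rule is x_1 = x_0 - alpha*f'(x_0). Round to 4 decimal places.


We compute the gradient at x_0 and apply the update.
f'(x) = 84*x + 17
f'(-0.76) = 84*-0.76 + 17 = -46.84
x_1 = -0.76 - 0.15*-46.84 = 6.266


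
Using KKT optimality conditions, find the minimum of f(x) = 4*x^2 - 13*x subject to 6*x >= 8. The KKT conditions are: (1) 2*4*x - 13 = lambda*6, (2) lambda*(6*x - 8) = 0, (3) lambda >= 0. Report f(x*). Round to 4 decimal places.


Step 1: Try lambda = 0 (constraint inactive).
Stationarity: 2*4*x - 13 = 0
x* = 13/(2*4) = 1.625
Check constraint: 6*1.625 = 9.75 >= 8 -- satisfied.
Step 2: Compute optimal value.
f(x*) = 4*1.625^2 - 13*1.625 = -10.5625


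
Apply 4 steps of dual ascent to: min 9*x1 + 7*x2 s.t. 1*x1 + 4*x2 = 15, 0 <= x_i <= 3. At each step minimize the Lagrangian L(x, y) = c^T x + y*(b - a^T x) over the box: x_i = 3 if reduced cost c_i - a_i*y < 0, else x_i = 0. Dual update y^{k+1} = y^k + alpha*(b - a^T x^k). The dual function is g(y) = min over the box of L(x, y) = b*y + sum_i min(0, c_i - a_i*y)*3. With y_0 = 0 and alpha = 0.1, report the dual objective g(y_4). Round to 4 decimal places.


Dual ascent for LP: min 9*x1 + 7*x2, 1*x1 + 4*x2 = 15, 0 <= x_i <= 3
Step 1: y^k = 0.0, reduced costs: (9.0, 7.0)
  x^k = (0.0, 0.0), subgradient = b - a^T x = 15.0
  y^{k+1} = 0.0 + 0.1*15.0 = 1.5
Step 2: y^k = 1.5, reduced costs: (7.5, 1.0)
  x^k = (0.0, 0.0), subgradient = b - a^T x = 15.0
  y^{k+1} = 1.5 + 0.1*15.0 = 3.0
Step 3: y^k = 3.0, reduced costs: (6.0, -5.0)
  x^k = (0.0, 3.0), subgradient = b - a^T x = 3.0
  y^{k+1} = 3.0 + 0.1*3.0 = 3.3
Step 4: y^k = 3.3, reduced costs: (5.7, -6.2)
  x^k = (0.0, 3.0), subgradient = b - a^T x = 3.0
  y^{k+1} = 3.3 + 0.1*3.0 = 3.6
Dual objective at y_4 = 3.6: reduced costs (5.4, -7.4), box minimizer x = (0.0, 3.0)
g(y_4) = b*y + (c1 - a1*y)*x1 + (c2 - a2*y)*x2 = 15*3.6 + 5.4*0.0 + (-7.4)*3.0 = 54.0 + 0.0 - 22.2 = 31.8


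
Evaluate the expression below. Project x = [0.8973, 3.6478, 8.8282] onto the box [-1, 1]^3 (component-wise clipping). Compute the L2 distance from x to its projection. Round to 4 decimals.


Project each component onto [-1, 1].
clip(0.8973) = 0.8973, clip(3.6478) = 1.0, clip(8.8282) = 1.0
Projection = [0.8973, 1.0, 1.0]
Squared diffs: [0.0, 7.0108, 61.2807]
Distance = sqrt(68.2915) = 8.2639


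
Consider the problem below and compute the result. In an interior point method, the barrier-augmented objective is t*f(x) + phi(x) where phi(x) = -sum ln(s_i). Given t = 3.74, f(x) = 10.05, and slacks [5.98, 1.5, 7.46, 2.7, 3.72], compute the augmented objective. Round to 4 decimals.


Step 1: Compute log-barrier.
ln values: [1.7884, 0.4055, 2.0096, 0.9933, 1.3137]
phi = -(1.7884 + 0.4055 + 2.0096 + 0.9933 + 1.3137) = -6.5104
Step 2: Compute augmented objective.
t*f(x) = 3.74*10.05 = 37.587
Total = 37.587 - 6.5104 = 31.0766


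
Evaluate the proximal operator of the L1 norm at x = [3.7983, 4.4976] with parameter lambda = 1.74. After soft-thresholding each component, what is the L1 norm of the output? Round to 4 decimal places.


Soft-thresholding with lambda = 1.74:
prox(3.7983) = sign(3.7983)*max(|3.7983| - 1.74, 0) = 2.0583
prox(4.4976) = sign(4.4976)*max(|4.4976| - 1.74, 0) = 2.7576
prox(x) = [2.0583, 2.7576]
||prox(x)||_1 = 2.0583 + 2.7576 = 4.8159


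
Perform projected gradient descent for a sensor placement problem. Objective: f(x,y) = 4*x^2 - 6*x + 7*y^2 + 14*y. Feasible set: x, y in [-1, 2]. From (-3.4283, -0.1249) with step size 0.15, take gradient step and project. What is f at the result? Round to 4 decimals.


Step 1: Compute gradient at (-3.4283, -0.1249).
grad_x = 2*4*-3.4283 - 6 = -33.4264
grad_y = 2*7*-0.1249 + 14 = 12.2514
Step 2: Gradient step.
x_raw = -3.4283 - 0.15*-33.4264 = 1.5857
y_raw = -0.1249 - 0.15*12.2514 = -1.9626
Step 3: Project onto [-1, 2].
x_proj = clip(1.5857) = 1.5857
y_proj = clip(-1.9626) = -1.0
Step 4: Evaluate f.
f(1.5857, -1.0) = -6.4567


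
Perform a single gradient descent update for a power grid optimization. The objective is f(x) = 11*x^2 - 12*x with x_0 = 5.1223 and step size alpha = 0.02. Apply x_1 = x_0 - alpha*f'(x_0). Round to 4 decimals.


We compute the gradient at x_0 and apply the update.
f'(x) = 22*x - 12
f'(5.1223) = 22*5.1223 - 12 = 100.6906
x_1 = 5.1223 - 0.02*100.6906 = 3.1085


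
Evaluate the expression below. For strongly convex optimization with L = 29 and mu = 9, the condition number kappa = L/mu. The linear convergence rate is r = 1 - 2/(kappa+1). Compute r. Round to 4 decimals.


Step 1: Compute the condition number.
kappa = L/mu = 29/9 = 3.2222
Step 2: Compute the convergence rate.
r = 1 - 2/(kappa + 1) = 1 - 2*mu/(L + mu) = (L - mu)/(L + mu) = 20/38 = 0.5263


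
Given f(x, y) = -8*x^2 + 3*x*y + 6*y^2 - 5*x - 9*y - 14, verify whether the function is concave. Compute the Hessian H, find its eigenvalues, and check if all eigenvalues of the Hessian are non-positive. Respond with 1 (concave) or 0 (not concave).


The Hessian of f(x,y) = -8*x^2 + 3*x*y + 6*y^2 - 5*x - 9*y - 14 is:
H = [[-16, 3], [3, 12]]
Trace = -16 + 12 = -4
Determinant = -16*12 - (3)^2 = -201
Discriminant = (-4)^2 - 4*-201 = 820.0
Eigenvalues: lambda_1 = -16.3178, lambda_2 = 12.3178
The function is not concave.

0


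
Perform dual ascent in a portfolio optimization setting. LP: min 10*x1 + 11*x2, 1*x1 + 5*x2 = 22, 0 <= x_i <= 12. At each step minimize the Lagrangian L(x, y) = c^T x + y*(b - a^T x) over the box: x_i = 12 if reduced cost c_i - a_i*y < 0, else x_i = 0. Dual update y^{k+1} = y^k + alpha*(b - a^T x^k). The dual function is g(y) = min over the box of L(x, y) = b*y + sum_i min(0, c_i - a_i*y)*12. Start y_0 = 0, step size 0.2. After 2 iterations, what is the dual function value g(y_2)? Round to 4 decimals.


Dual ascent for LP: min 10*x1 + 11*x2, 1*x1 + 5*x2 = 22, 0 <= x_i <= 12
Step 1: y^k = 0.0, reduced costs: (10.0, 11.0)
  x^k = (0.0, 0.0), subgradient = b - a^T x = 22.0
  y^{k+1} = 0.0 + 0.2*22.0 = 4.4
Step 2: y^k = 4.4, reduced costs: (5.6, -11.0)
  x^k = (0.0, 12.0), subgradient = b - a^T x = -38.0
  y^{k+1} = 4.4 + 0.2*-38.0 = -3.2
Dual objective at y_2 = -3.2: reduced costs (13.2, 27.0), box minimizer x = (0.0, 0.0)
g(y_2) = b*y + (c1 - a1*y)*x1 + (c2 - a2*y)*x2 = 22*(-3.2) + 13.2*0.0 + 27.0*0.0 = -70.4 + 0.0 + 0.0 = -70.4


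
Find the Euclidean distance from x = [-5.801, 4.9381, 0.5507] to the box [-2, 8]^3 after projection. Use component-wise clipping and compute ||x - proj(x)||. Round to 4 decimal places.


Project each component onto [-2, 8].
clip(-5.801) = -2.0, clip(4.9381) = 4.9381, clip(0.5507) = 0.5507
Projection = [-2.0, 4.9381, 0.5507]
Squared diffs: [14.4476, 0.0, 0.0]
Distance = sqrt(14.4476) = 3.801


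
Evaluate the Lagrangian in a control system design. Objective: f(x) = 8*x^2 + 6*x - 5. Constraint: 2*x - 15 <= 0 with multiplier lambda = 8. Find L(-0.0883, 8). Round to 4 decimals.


Step 1: Evaluate f(x).
f(-0.0883) = 8*(-0.0883)^2 + 6*(-0.0883) - 5 = -5.4674
Step 2: Evaluate g(x).
g(-0.0883) = 2*-0.0883 - 15 = -15.1766
Step 3: Compute Lagrangian.
L = -5.4674 + 8*-15.1766 = -126.8802


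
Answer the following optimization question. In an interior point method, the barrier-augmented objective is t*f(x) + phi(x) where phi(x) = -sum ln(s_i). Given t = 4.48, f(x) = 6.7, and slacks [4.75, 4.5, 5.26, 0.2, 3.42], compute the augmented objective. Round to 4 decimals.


Step 1: Compute log-barrier.
ln values: [1.5581, 1.5041, 1.6601, -1.6094, 1.2296]
phi = -(1.5581 + 1.5041 + 1.6601 - 1.6094 + 1.2296) = -4.3426
Step 2: Compute augmented objective.
t*f(x) = 4.48*6.7 = 30.016
Total = 30.016 - 4.3426 = 25.6734


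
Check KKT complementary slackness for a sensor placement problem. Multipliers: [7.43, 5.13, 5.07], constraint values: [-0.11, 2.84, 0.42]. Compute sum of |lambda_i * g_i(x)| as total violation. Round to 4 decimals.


KKT complementary slackness check:
lambda_1 * g_1 = 7.43 * -0.11 = -0.8173
lambda_2 * g_2 = 5.13 * 2.84 = 14.5692
lambda_3 * g_3 = 5.07 * 0.42 = 2.1294
Total violation = 0.8173 + 14.5692 + 2.1294 = 17.5159


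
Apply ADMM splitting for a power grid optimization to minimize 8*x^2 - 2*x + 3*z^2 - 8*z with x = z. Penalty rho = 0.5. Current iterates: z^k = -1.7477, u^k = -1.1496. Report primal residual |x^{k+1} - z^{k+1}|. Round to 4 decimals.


ADMM iteration with rho = 0.5, z^k = -1.7477, u^k = -1.1496
Step 1: x-update.
Minimize 8*x^2 - 2*x + (0.5/2)*(x + 1.7477 - 1.1496)^2
FOC: (2*8 + 0.5)*x = 2 + 0.5*(-1.7477 + 1.1496)
x^{k+1} = 0.1031
Step 2: z-update.
Minimize 3*z^2 - 8*z + (0.5/2)*(0.1031 - z - 1.1496)^2
FOC: (2*3 + 0.5)*z = 8 + 0.5*(0.1031 - 1.1496)
z^{k+1} = 1.1503
Step 3: u-update.
u^{k+1} = -1.1496 + 0.1031 - 1.1503 = -2.1968
Step 4: Primal residual = |0.1031 - 1.1503| = 1.0472


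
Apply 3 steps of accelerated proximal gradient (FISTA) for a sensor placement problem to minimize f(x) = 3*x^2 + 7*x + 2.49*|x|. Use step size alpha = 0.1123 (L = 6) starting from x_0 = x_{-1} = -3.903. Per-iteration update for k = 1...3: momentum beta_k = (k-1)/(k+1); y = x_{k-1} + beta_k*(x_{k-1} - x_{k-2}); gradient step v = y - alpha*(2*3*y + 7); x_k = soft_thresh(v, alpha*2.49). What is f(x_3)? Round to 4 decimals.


FISTA on f(x) = 3*x^2 + 7*x + 2.49*|x|
L = 6, alpha = 0.1123
Iteration 1: beta = 0.0, y = -3.903 + 0.0*(-3.903 + 3.903) = -3.903
  grad(y) = -16.418, v = y - alpha*grad = -2.0593
  prox(v) = soft_thresh(-2.0593, 0.2796) = -1.7796
Iteration 2: beta = 0.3333, y = -1.7796 + 0.3333*(-1.7796 + 3.903) = -1.0718
  grad(y) = 0.5689, v = y - alpha*grad = -1.1357
  prox(v) = soft_thresh(-1.1357, 0.2796) = -0.8561
Iteration 3: beta = 0.5, y = -0.8561 + 0.5*(-0.8561 + 1.7796) = -0.3943
  grad(y) = 4.6339, v = y - alpha*grad = -0.9147
  prox(v) = soft_thresh(-0.9147, 0.2796) = -0.6351
f(x_3) = 3*(-0.6351)^2 + 7*(-0.6351) + 2.49*|-0.6351| = -1.6543


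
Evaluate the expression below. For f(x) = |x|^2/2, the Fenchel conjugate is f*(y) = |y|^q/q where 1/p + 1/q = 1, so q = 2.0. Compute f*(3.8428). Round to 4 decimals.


The conjugate exponent q satisfies 1/p + 1/q = 1.
p = 2, so q = 2/(2 - 1) = 2.0
|y|^q = 3.8428^2.0 = 14.7671
f*(3.8428) = 14.7671 / 2.0 = 7.3836


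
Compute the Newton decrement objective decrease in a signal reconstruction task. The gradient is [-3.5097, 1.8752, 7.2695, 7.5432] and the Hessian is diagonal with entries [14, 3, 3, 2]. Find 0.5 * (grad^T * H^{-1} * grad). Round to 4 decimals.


Step 1: H is diagonal, so H^(-1) * g = [-0.2507, 0.6251, 2.4232, 3.7716].
Step 2: g^T H^(-1) g = sum_i g_i^2 / H_ii
  = (-3.5097)^2/14 + (1.8752)^2/3 + (7.2695)^2/3 + (7.5432)^2/2
  = 0.8799 + 1.1721 + 17.6152 + 28.4499 = 48.1171
Step 3: Objective decrease = 0.5 * g^T H^(-1) g = 24.0586


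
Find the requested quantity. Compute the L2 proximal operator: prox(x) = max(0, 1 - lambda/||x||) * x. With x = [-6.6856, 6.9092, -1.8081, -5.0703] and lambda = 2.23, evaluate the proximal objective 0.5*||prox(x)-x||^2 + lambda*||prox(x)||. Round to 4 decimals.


Step 1: Compute ||x||.
||x|| = 11.0187
Step 2: Compute scaling factor.
scale = max(0, 1 - 2.23/11.0187) = 0.7976
Step 3: prox(x) = [-5.3325, 5.5109, -1.4422, -4.0442]
||prox(x)|| = 8.7887
Step 4: Proximal objective.
0.5*||prox-x||^2 = 2.4865
lambda*||prox|| = 19.5988
Total = 22.0852


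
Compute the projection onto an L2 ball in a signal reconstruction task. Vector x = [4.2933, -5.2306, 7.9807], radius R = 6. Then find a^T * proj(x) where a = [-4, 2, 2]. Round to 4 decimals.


Step 1: Compute ||x|| (intermediates to 6 decimals).
||x|| = sqrt(4.2933^2 + (-5.2306)^2 + 7.9807^2) = 10.463421
Step 2: Project.
Since ||x|| > R, scale = R/||x|| = 6/10.463421 = 0.573426, proj(x) = scale * x
proj(x) = [2.46189, -2.999362, 4.576341]
Step 3: Dot product.
a^T * proj(x) = -4*2.46189 + 2*(-2.999362) + 2*4.576341 = -6.6936


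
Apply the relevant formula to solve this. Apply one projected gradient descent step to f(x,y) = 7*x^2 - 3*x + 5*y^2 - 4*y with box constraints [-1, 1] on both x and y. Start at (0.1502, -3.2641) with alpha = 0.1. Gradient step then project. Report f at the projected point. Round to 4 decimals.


Step 1: Compute gradient at (0.1502, -3.2641).
grad_x = 2*7*0.1502 - 3 = -0.8972
grad_y = 2*5*-3.2641 - 4 = -36.641
Step 2: Gradient step.
x_raw = 0.1502 - 0.1*-0.8972 = 0.2399
y_raw = -3.2641 - 0.1*-36.641 = 0.4
Step 3: Project onto [-1, 1].
x_proj = clip(0.2399) = 0.2399
y_proj = clip(0.4) = 0.4
Step 4: Evaluate f.
f(0.2399, 0.4) = -1.1168


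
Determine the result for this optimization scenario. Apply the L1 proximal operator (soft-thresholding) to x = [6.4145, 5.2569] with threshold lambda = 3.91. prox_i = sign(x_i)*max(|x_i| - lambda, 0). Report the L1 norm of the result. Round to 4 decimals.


Soft-thresholding with lambda = 3.91:
prox(6.4145) = sign(6.4145)*max(|6.4145| - 3.91, 0) = 2.5045
prox(5.2569) = sign(5.2569)*max(|5.2569| - 3.91, 0) = 1.3469
prox(x) = [2.5045, 1.3469]
||prox(x)||_1 = 2.5045 + 1.3469 = 3.8514


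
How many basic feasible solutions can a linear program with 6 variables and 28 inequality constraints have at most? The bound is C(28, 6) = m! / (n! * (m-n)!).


Each vertex corresponds to some choice of n active constraints out of m, so the number of vertices is at most C(m, n) = m! / (n!(m-n)!).
m = 28, n = 6
Numerator: 28 * 27 * 26 * 25 * 24 * 23
Denominator: 6! = 720
C(28, 6) = 376740


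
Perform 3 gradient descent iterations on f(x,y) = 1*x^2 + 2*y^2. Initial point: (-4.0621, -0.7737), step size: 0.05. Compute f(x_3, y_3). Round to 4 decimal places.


Gradient descent on f(x,y) = 1*x^2 + 2*y^2.
Starting point: (-4.0621, -0.7737), alpha = 0.05
Step 1: grad_x = 2*1*-4.0621 = -8.1242, grad_y = 2*2*-0.7737 = -3.0948
  x_1 = -4.0621 - 0.05*-8.1242 = -3.6559
  y_1 = -0.7737 - 0.05*-3.0948 = -0.619
Step 2: grad_x = 2*1*-3.6559 = -7.3118, grad_y = 2*2*-0.619 = -2.4758
  x_2 = -3.6559 - 0.05*-7.3118 = -3.2903
  y_2 = -0.619 - 0.05*-2.4758 = -0.4952
Step 3: grad_x = 2*1*-3.2903 = -6.5806, grad_y = 2*2*-0.4952 = -1.9807
  x_3 = -3.2903 - 0.05*-6.5806 = -2.9613
  y_3 = -0.4952 - 0.05*-1.9807 = -0.3961
f(-2.9613, -0.3961) = 1*(-2.9613)^2 + 2*(-0.3961)^2 = 9.083


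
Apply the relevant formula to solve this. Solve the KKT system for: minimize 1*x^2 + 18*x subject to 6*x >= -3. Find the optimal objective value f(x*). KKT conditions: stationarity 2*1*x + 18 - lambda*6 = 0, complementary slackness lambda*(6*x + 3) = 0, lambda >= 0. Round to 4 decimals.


Step 1: Try lambda = 0 (constraint inactive).
x_unc = -18/(2*1) = -9.0
Check: 6*-9.0 = -54.0 < -3 -- violated!
Step 2: Constraint must be active: 6*x = -3
x* = -3/6 = -0.5
lambda = (2*1*(-0.5) + 18)/6 = 2.8333
Step 3: Compute optimal value.
f(x*) = 1*(-0.5)^2 + 18*(-0.5) = -8.75


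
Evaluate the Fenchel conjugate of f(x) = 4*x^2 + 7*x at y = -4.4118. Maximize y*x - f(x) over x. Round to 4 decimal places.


f*(y) = sup_x {y*x - a*x^2 - b*x} = sup_x {(y-b)*x - a*x^2}
FOC: (y - b) - 2a*x = 0 => x* = (y - b)/(2a)
x* = (-4.4118 - 7)/(2*4) = -1.4265
f*(-4.4118) = (y-b)^2/(4a) = (-4.4118 - 7)^2/(4*4)
= 130.2292/16 = 8.1393


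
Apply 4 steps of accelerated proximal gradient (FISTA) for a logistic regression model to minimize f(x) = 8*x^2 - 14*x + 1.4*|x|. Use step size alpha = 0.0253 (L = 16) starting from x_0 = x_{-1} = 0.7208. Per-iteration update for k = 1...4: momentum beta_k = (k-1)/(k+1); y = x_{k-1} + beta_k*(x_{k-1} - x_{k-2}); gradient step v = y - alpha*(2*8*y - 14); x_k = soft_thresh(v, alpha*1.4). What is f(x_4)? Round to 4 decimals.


FISTA on f(x) = 8*x^2 - 14*x + 1.4*|x|
L = 16, alpha = 0.0253
Iteration 1: beta = 0.0, y = 0.7208 + 0.0*(0.7208 - 0.7208) = 0.7208
  grad(y) = -2.4672, v = y - alpha*grad = 0.7832
  prox(v) = soft_thresh(0.7832, 0.0354) = 0.7478
Iteration 2: beta = 0.3333, y = 0.7478 + 0.3333*(0.7478 - 0.7208) = 0.7568
  grad(y) = -1.8912, v = y - alpha*grad = 0.8046
  prox(v) = soft_thresh(0.8046, 0.0354) = 0.7692
Iteration 3: beta = 0.5, y = 0.7692 + 0.5*(0.7692 - 0.7478) = 0.7799
  grad(y) = -1.5209, v = y - alpha*grad = 0.8184
  prox(v) = soft_thresh(0.8184, 0.0354) = 0.783
Iteration 4: beta = 0.6, y = 0.783 + 0.6*(0.783 - 0.7692) = 0.7913
  grad(y) = -1.3398, v = y - alpha*grad = 0.8252
  prox(v) = soft_thresh(0.8252, 0.0354) = 0.7897
f(x_4) = 8*0.7897^2 - 14*0.7897 + 1.4*|0.7897| = -4.9612


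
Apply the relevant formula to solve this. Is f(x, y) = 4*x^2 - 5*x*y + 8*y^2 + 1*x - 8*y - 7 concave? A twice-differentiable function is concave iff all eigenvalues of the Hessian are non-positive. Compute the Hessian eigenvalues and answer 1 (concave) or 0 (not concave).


The Hessian of f(x,y) = 4*x^2 - 5*x*y + 8*y^2 + 1*x - 8*y - 7 is:
H = [[8, -5], [-5, 16]]
Trace = 8 + 16 = 24
Determinant = 8*16 - (-5)^2 = 103
Discriminant = (24)^2 - 4*103 = 164.0
Eigenvalues: lambda_1 = 5.5969, lambda_2 = 18.4031
The function is not concave.

0


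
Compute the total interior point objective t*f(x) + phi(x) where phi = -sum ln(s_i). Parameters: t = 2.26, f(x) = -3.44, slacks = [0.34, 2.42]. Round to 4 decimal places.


Step 1: Compute log-barrier.
ln values: [-1.0788, 0.8838]
phi = -(-1.0788 + 0.8838) = 0.195
Step 2: Compute augmented objective.
t*f(x) = 2.26*-3.44 = -7.7744
Total = -7.7744 + 0.195 = -7.5794


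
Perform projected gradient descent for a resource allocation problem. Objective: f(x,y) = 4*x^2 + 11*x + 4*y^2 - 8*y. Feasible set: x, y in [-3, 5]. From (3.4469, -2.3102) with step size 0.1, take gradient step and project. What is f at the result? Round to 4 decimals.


Step 1: Compute gradient at (3.4469, -2.3102).
grad_x = 2*4*3.4469 + 11 = 38.5752
grad_y = 2*4*-2.3102 - 8 = -26.4816
Step 2: Gradient step.
x_raw = 3.4469 - 0.1*38.5752 = -0.4106
y_raw = -2.3102 - 0.1*-26.4816 = 0.338
Step 3: Project onto [-3, 5].
x_proj = clip(-0.4106) = -0.4106
y_proj = clip(0.338) = 0.338
Step 4: Evaluate f.
f(-0.4106, 0.338) = -6.0892


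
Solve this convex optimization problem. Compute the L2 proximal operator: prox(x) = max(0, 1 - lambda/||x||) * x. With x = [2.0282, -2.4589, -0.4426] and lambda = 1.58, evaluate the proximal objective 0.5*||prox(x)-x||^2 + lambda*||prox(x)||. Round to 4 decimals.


Step 1: Compute ||x||.
||x|| = 3.218
Step 2: Compute scaling factor.
scale = max(0, 1 - 1.58/3.218) = 0.509
Step 3: prox(x) = [1.0324, -1.2516, -0.2253]
||prox(x)|| = 1.638
Step 4: Proximal objective.
0.5*||prox-x||^2 = 1.2482
lambda*||prox|| = 2.588
Total = 3.8363
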